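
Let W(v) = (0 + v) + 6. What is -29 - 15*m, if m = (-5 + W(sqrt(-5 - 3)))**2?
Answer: 76 - 60*I*sqrt(2) ≈ 76.0 - 84.853*I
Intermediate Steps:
W(v) = 6 + v (W(v) = v + 6 = 6 + v)
m = (1 + 2*I*sqrt(2))**2 (m = (-5 + (6 + sqrt(-5 - 3)))**2 = (-5 + (6 + sqrt(-8)))**2 = (-5 + (6 + 2*I*sqrt(2)))**2 = (1 + 2*I*sqrt(2))**2 ≈ -7.0 + 5.6569*I)
-29 - 15*m = -29 - 15*(-7 + 4*I*sqrt(2)) = -29 + (105 - 60*I*sqrt(2)) = 76 - 60*I*sqrt(2)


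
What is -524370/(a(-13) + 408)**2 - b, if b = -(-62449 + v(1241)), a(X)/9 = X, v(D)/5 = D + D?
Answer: -1412625643/28227 ≈ -50045.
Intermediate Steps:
v(D) = 10*D (v(D) = 5*(D + D) = 5*(2*D) = 10*D)
a(X) = 9*X
b = 50039 (b = -(-62449 + 10*1241) = -(-62449 + 12410) = -1*(-50039) = 50039)
-524370/(a(-13) + 408)**2 - b = -524370/(9*(-13) + 408)**2 - 1*50039 = -524370/(-117 + 408)**2 - 50039 = -524370/(291**2) - 50039 = -524370/84681 - 50039 = -524370*1/84681 - 50039 = -174790/28227 - 50039 = -1412625643/28227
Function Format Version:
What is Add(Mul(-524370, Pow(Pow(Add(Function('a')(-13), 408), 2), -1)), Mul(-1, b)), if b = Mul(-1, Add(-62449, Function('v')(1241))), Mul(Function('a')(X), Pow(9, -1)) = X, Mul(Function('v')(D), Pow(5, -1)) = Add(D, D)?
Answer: Rational(-1412625643, 28227) ≈ -50045.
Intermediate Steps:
Function('v')(D) = Mul(10, D) (Function('v')(D) = Mul(5, Add(D, D)) = Mul(5, Mul(2, D)) = Mul(10, D))
Function('a')(X) = Mul(9, X)
b = 50039 (b = Mul(-1, Add(-62449, Mul(10, 1241))) = Mul(-1, Add(-62449, 12410)) = Mul(-1, -50039) = 50039)
Add(Mul(-524370, Pow(Pow(Add(Function('a')(-13), 408), 2), -1)), Mul(-1, b)) = Add(Mul(-524370, Pow(Pow(Add(Mul(9, -13), 408), 2), -1)), Mul(-1, 50039)) = Add(Mul(-524370, Pow(Pow(Add(-117, 408), 2), -1)), -50039) = Add(Mul(-524370, Pow(Pow(291, 2), -1)), -50039) = Add(Mul(-524370, Pow(84681, -1)), -50039) = Add(Mul(-524370, Rational(1, 84681)), -50039) = Add(Rational(-174790, 28227), -50039) = Rational(-1412625643, 28227)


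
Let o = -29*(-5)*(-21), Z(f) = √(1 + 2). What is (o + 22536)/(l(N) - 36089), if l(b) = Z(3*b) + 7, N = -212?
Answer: -703274262/1301910721 - 19491*√3/1301910721 ≈ -0.54021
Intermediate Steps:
Z(f) = √3
l(b) = 7 + √3 (l(b) = √3 + 7 = 7 + √3)
o = -3045 (o = 145*(-21) = -3045)
(o + 22536)/(l(N) - 36089) = (-3045 + 22536)/((7 + √3) - 36089) = 19491/(-36082 + √3)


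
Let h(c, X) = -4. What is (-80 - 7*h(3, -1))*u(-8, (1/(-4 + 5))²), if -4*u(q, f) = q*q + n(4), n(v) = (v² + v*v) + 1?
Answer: 1261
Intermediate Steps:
n(v) = 1 + 2*v² (n(v) = (v² + v²) + 1 = 2*v² + 1 = 1 + 2*v²)
u(q, f) = -33/4 - q²/4 (u(q, f) = -(q*q + (1 + 2*4²))/4 = -(q² + (1 + 2*16))/4 = -(q² + (1 + 32))/4 = -(q² + 33)/4 = -(33 + q²)/4 = -33/4 - q²/4)
(-80 - 7*h(3, -1))*u(-8, (1/(-4 + 5))²) = (-80 - 7*(-4))*(-33/4 - ¼*(-8)²) = (-80 + 28)*(-33/4 - ¼*64) = -52*(-33/4 - 16) = -52*(-97/4) = 1261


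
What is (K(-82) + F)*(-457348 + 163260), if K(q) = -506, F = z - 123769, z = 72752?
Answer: 15152296024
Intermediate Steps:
F = -51017 (F = 72752 - 123769 = -51017)
(K(-82) + F)*(-457348 + 163260) = (-506 - 51017)*(-457348 + 163260) = -51523*(-294088) = 15152296024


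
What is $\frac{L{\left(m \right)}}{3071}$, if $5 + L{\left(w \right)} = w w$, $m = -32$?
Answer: $\frac{1019}{3071} \approx 0.33181$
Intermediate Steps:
$L{\left(w \right)} = -5 + w^{2}$ ($L{\left(w \right)} = -5 + w w = -5 + w^{2}$)
$\frac{L{\left(m \right)}}{3071} = \frac{-5 + \left(-32\right)^{2}}{3071} = \left(-5 + 1024\right) \frac{1}{3071} = 1019 \cdot \frac{1}{3071} = \frac{1019}{3071}$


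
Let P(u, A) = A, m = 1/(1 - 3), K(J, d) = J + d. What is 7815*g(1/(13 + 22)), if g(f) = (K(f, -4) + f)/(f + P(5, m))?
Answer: 718980/11 ≈ 65362.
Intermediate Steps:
m = -½ (m = 1/(-2) = -½ ≈ -0.50000)
g(f) = (-4 + 2*f)/(-½ + f) (g(f) = ((f - 4) + f)/(f - ½) = ((-4 + f) + f)/(-½ + f) = (-4 + 2*f)/(-½ + f))
7815*g(1/(13 + 22)) = 7815*(4*(-2 + 1/(13 + 22))/(-1 + 2/(13 + 22))) = 7815*(4*(-2 + 1/35)/(-1 + 2/35)) = 7815*(4*(-2 + 1/35)/(-1 + 2*(1/35))) = 7815*(4*(-69/35)/(-1 + 2/35)) = 7815*(4*(-69/35)/(-33/35)) = 7815*(4*(-35/33)*(-69/35)) = 7815*(92/11) = 718980/11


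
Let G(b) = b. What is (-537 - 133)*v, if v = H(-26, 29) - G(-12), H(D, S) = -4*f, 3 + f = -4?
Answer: -26800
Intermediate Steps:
f = -7 (f = -3 - 4 = -7)
H(D, S) = 28 (H(D, S) = -4*(-7) = 28)
v = 40 (v = 28 - 1*(-12) = 28 + 12 = 40)
(-537 - 133)*v = (-537 - 133)*40 = -670*40 = -26800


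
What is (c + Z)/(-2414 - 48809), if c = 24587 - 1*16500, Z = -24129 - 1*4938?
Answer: 20980/51223 ≈ 0.40958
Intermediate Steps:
Z = -29067 (Z = -24129 - 4938 = -29067)
c = 8087 (c = 24587 - 16500 = 8087)
(c + Z)/(-2414 - 48809) = (8087 - 29067)/(-2414 - 48809) = -20980/(-51223) = -20980*(-1/51223) = 20980/51223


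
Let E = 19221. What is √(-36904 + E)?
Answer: I*√17683 ≈ 132.98*I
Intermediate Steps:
√(-36904 + E) = √(-36904 + 19221) = √(-17683) = I*√17683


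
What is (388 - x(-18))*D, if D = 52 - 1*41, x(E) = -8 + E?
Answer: 4554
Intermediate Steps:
D = 11 (D = 52 - 41 = 11)
(388 - x(-18))*D = (388 - (-8 - 18))*11 = (388 - 1*(-26))*11 = (388 + 26)*11 = 414*11 = 4554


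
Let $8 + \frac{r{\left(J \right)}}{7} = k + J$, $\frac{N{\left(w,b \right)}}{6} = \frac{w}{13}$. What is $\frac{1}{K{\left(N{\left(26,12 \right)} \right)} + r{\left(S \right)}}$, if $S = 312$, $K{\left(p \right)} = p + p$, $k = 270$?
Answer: $\frac{1}{4042} \approx 0.0002474$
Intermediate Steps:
$N{\left(w,b \right)} = \frac{6 w}{13}$ ($N{\left(w,b \right)} = 6 \frac{w}{13} = \frac{6 w}{13}$)
$K{\left(p \right)} = 2 p$
$r{\left(J \right)} = 1834 + 7 J$ ($r{\left(J \right)} = -56 + 7 \left(270 + J\right) = -56 + \left(1890 + 7 J\right) = 1834 + 7 J$)
$\frac{1}{K{\left(N{\left(26,12 \right)} \right)} + r{\left(S \right)}} = \frac{1}{2 \cdot \frac{6}{13} \cdot 26 + \left(1834 + 7 \cdot 312\right)} = \frac{1}{2 \cdot 12 + \left(1834 + 2184\right)} = \frac{1}{24 + 4018} = \frac{1}{4042}$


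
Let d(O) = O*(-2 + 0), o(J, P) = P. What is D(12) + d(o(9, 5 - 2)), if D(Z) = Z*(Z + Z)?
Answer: 282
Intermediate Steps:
d(O) = -2*O (d(O) = O*(-2) = -2*O)
D(Z) = 2*Z**2 (D(Z) = Z*(2*Z) = 2*Z**2)
D(12) + d(o(9, 5 - 2)) = 2*12**2 - 2*(5 - 2) = 2*144 - 2*3 = 288 - 6 = 282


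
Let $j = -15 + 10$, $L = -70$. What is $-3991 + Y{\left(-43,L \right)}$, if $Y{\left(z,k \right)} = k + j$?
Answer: $-4066$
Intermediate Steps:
$j = -5$
$Y{\left(z,k \right)} = -5 + k$ ($Y{\left(z,k \right)} = k - 5 = -5 + k$)
$-3991 + Y{\left(-43,L \right)} = -3991 - 75 = -4066$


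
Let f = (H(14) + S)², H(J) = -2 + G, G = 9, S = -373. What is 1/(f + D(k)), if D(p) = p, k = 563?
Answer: 1/134519 ≈ 7.4339e-6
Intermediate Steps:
H(J) = 7 (H(J) = -2 + 9 = 7)
f = 133956 (f = (7 - 373)² = (-366)² = 133956)
1/(f + D(k)) = 1/(133956 + 563) = 1/134519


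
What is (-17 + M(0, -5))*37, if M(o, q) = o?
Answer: -629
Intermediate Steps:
(-17 + M(0, -5))*37 = (-17 + 0)*37 = -17*37 = -629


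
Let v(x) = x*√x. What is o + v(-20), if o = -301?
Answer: -301 - 40*I*√5 ≈ -301.0 - 89.443*I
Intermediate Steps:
v(x) = x^(3/2)
o + v(-20) = -301 + (-20)^(3/2) = -301 - 40*I*√5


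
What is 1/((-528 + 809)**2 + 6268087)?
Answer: 1/6347048 ≈ 1.5755e-7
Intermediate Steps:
1/((-528 + 809)**2 + 6268087) = 1/(281**2 + 6268087) = 1/(78961 + 6268087) = 1/6347048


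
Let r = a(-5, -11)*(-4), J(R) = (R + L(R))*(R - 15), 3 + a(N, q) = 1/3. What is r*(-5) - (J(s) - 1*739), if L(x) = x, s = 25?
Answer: 557/3 ≈ 185.67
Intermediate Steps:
a(N, q) = -8/3 (a(N, q) = -3 + 1/3 = -3 + ⅓ = -8/3)
J(R) = 2*R*(-15 + R) (J(R) = (R + R)*(R - 15) = (2*R)*(-15 + R) = 2*R*(-15 + R))
r = 32/3 (r = -8/3*(-4) = 32/3 ≈ 10.667)
r*(-5) - (J(s) - 1*739) = (32/3)*(-5) - (2*25*(-15 + 25) - 1*739) = -160/3 - (2*25*10 - 739) = -160/3 - (500 - 739) = -160/3 - 1*(-239) = -160/3 + 239 = 557/3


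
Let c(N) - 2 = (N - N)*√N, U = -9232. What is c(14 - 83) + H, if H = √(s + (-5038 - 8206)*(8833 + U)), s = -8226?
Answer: 2 + √5276130 ≈ 2299.0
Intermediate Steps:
H = √5276130 (H = √(-8226 + (-5038 - 8206)*(8833 - 9232)) = √(-8226 - 13244*(-399)) = √(-8226 + 5284356) = √5276130 ≈ 2297.0)
c(N) = 2 (c(N) = 2 + (N - N)*√N = 2 + 0*√N = 2 + 0 = 2)
c(14 - 83) + H = 2 + √5276130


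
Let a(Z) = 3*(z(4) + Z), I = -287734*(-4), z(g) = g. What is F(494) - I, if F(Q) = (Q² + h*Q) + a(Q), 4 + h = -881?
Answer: -1342596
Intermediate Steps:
I = 1150936
h = -885 (h = -4 - 881 = -885)
a(Z) = 12 + 3*Z (a(Z) = 3*(4 + Z) = 12 + 3*Z)
F(Q) = 12 + Q² - 882*Q (F(Q) = (Q² - 885*Q) + (12 + 3*Q) = 12 + Q² - 882*Q)
F(494) - I = (12 + 494² - 882*494) - 1*1150936 = (12 + 244036 - 435708) - 1150936 = -191660 - 1150936 = -1342596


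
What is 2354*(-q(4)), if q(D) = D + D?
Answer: -18832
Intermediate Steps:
q(D) = 2*D
2354*(-q(4)) = 2354*(-2*4) = 2354*(-1*8) = 2354*(-8) = -18832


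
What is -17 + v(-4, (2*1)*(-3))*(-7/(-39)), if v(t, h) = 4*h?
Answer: -277/13 ≈ -21.308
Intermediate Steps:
-17 + v(-4, (2*1)*(-3))*(-7/(-39)) = -17 + (4*((2*1)*(-3)))*(-7/(-39)) = -17 + (4*(2*(-3)))*(-7*(-1/39)) = -17 + (4*(-6))*(7/39) = -17 - 24*7/39 = -17 - 56/13 = -277/13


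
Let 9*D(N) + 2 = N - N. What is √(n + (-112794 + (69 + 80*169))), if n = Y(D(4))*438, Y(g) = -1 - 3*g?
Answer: 3*I*√11039 ≈ 315.2*I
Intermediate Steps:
D(N) = -2/9 (D(N) = -2/9 + (N - N)/9 = -2/9 + (⅑)*0 = -2/9 + 0 = -2/9)
n = -146 (n = (-1 - 3*(-2/9))*438 = (-1 + ⅔)*438 = -⅓*438 = -146)
√(n + (-112794 + (69 + 80*169))) = √(-146 + (-112794 + (69 + 80*169))) = √(-146 + (-112794 + (69 + 13520))) = √(-146 + (-112794 + 13589)) = √(-146 - 99205) = √(-99351) = 3*I*√11039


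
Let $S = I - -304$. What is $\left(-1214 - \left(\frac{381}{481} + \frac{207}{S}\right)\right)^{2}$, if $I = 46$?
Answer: $\frac{41865177212773489}{28341722500} \approx 1.4772 \cdot 10^{6}$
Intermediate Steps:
$S = 350$ ($S = 46 - -304 = 46 + 304 = 350$)
$\left(-1214 - \left(\frac{381}{481} + \frac{207}{S}\right)\right)^{2} = \left(-1214 - \left(\frac{207}{350} + \frac{381}{481}\right)\right)^{2} = \left(-1214 - \frac{232917}{168350}\right)^{2} = \left(- \frac{204609817}{168350}\right)^{2} = \frac{41865177212773489}{28341722500}$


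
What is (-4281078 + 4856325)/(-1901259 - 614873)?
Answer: -575247/2516132 ≈ -0.22862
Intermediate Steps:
(-4281078 + 4856325)/(-1901259 - 614873) = 575247/(-2516132) = 575247*(-1/2516132) = -575247/2516132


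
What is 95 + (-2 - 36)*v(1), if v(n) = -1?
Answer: 133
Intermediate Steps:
95 + (-2 - 36)*v(1) = 95 + (-2 - 36)*(-1) = 95 - 38*(-1) = 95 + 38 = 133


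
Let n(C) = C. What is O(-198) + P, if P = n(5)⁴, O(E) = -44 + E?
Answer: 383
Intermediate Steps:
P = 625 (P = 5⁴ = 625)
O(-198) + P = (-44 - 198) + 625 = -242 + 625 = 383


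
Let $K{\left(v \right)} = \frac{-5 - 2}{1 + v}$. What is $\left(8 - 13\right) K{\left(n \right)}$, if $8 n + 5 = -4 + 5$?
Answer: $70$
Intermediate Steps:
$n = - \frac{1}{2}$ ($n = - \frac{5}{8} + \frac{-4 + 5}{8} = - \frac{5}{8} + \frac{1}{8} \cdot 1 = - \frac{5}{8} + \frac{1}{8} = - \frac{1}{2} \approx -0.5$)
$K{\left(v \right)} = - \frac{7}{1 + v}$
$\left(8 - 13\right) K{\left(n \right)} = \left(8 - 13\right) \left(- \frac{7}{1 - \frac{1}{2}}\right) = \left(8 - 13\right) \left(- 7 \frac{1}{\frac{1}{2}}\right) = - 5 \left(\left(-7\right) 2\right) = \left(-5\right) \left(-14\right) = 70$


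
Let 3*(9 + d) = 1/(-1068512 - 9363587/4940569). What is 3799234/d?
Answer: -30084614125861174665/71267401933637 ≈ -4.2214e+5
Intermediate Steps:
d = -142534803867274/15837199880745 (d = -9 + 1/(3*(-1068512 - 9363587/4940569)) = -9 + 1/(3*(-5279066626915/4940569)) = -9 + (⅓)*(-4940569/5279066626915) = -9 - 4940569/15837199880745 = -142534803867274/15837199880745 ≈ -9.0000)
3799234/d = 3799234/(-142534803867274/15837199880745) = 3799234*(-15837199880745/142534803867274) = -30084614125861174665/71267401933637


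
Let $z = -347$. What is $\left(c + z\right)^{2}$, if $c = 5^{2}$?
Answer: $103684$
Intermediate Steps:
$c = 25$
$\left(c + z\right)^{2} = \left(25 - 347\right)^{2} = \left(-322\right)^{2} = 103684$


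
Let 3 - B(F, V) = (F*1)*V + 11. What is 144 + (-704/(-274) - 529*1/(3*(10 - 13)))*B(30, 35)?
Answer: -79850626/1233 ≈ -64761.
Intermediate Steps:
B(F, V) = -8 - F*V (B(F, V) = 3 - ((F*1)*V + 11) = 3 - (F*V + 11) = 3 - (11 + F*V) = 3 + (-11 - F*V) = -8 - F*V)
144 + (-704/(-274) - 529*1/(3*(10 - 13)))*B(30, 35) = 144 + (-704/(-274) - 529*1/(3*(10 - 13)))*(-8 - 1*30*35) = 144 + (-704*(-1/274) - 529/(3*(-3)))*(-8 - 1050) = 144 + (352/137 - 529/(-9))*(-1058) = 144 + (352/137 - 529*(-⅑))*(-1058) = 144 + (352/137 + 529/9)*(-1058) = 144 + (75641/1233)*(-1058) = 144 - 80028178/1233 = -79850626/1233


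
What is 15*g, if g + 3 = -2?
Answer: -75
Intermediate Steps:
g = -5 (g = -3 - 2 = -5)
15*g = 15*(-5) = -75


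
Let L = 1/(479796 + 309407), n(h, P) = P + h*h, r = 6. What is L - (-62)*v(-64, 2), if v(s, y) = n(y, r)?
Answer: 489305861/789203 ≈ 620.00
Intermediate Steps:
n(h, P) = P + h²
v(s, y) = 6 + y²
L = 1/789203 ≈ 1.2671e-6
L - (-62)*v(-64, 2) = 1/789203 - (-62)*(6 + 2²) = 1/789203 - (-62)*(6 + 4) = 1/789203 - (-62)*10 = 1/789203 - 1*(-620) = 1/789203 + 620 = 489305861/789203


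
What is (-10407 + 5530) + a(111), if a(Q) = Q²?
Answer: 7444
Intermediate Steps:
(-10407 + 5530) + a(111) = (-10407 + 5530) + 111² = -4877 + 12321 = 7444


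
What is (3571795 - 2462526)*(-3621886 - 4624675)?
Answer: -9147654473909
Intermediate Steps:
(3571795 - 2462526)*(-3621886 - 4624675) = 1109269*(-8246561) = -9147654473909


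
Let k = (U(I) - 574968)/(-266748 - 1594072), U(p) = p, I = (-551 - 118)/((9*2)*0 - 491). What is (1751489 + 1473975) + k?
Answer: 2946986171264299/913662620 ≈ 3.2255e+6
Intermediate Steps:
I = 669/491 (I = -669/(18*0 - 491) = -669/(0 - 491) = -669/(-491) = -669*(-1/491) = 669/491 ≈ 1.3625)
k = 282308619/913662620 (k = (669/491 - 574968)/(-266748 - 1594072) = -282308619/491/(-1860820) = -282308619/491*(-1/1860820) = 282308619/913662620 ≈ 0.30899)
(1751489 + 1473975) + k = (1751489 + 1473975) + 282308619/913662620 = 3225464 + 282308619/913662620 = 2946986171264299/913662620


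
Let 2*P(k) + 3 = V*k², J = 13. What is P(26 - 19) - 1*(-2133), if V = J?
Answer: 2450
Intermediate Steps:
V = 13
P(k) = -3/2 + 13*k²/2 (P(k) = -3/2 + (13*k²)/2 = -3/2 + 13*k²/2)
P(26 - 19) - 1*(-2133) = (-3/2 + 13*(26 - 19)²/2) - 1*(-2133) = (-3/2 + (13/2)*7²) + 2133 = (-3/2 + (13/2)*49) + 2133 = (-3/2 + 637/2) + 2133 = 317 + 2133 = 2450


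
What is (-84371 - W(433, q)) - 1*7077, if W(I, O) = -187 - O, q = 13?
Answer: -91248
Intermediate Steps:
(-84371 - W(433, q)) - 1*7077 = (-84371 - (-187 - 1*13)) - 1*7077 = (-84371 - (-187 - 13)) - 7077 = (-84371 - 1*(-200)) - 7077 = (-84371 + 200) - 7077 = -84171 - 7077 = -91248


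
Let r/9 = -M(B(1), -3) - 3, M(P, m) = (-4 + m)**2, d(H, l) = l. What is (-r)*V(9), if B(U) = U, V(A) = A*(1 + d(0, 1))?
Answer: 8424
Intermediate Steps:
V(A) = 2*A (V(A) = A*(1 + 1) = A*2 = 2*A)
r = -468 (r = 9*(-(-4 - 3)**2 - 3) = 9*(-1*(-7)**2 - 3) = 9*(-1*49 - 3) = 9*(-49 - 3) = 9*(-52) = -468)
(-r)*V(9) = (-1*(-468))*(2*9) = 468*18 = 8424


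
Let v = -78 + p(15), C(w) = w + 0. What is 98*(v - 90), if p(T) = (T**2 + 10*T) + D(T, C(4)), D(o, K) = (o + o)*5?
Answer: 34986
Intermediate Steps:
C(w) = w
D(o, K) = 10*o (D(o, K) = (2*o)*5 = 10*o)
p(T) = T**2 + 20*T (p(T) = (T**2 + 10*T) + 10*T = T**2 + 20*T)
v = 447 (v = -78 + 15*(20 + 15) = -78 + 15*35 = -78 + 525 = 447)
98*(v - 90) = 98*(447 - 90) = 98*357 = 34986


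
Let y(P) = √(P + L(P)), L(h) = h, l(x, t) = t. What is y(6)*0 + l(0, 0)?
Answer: 0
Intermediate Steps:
y(P) = √2*√P (y(P) = √(P + P) = √(2*P) = √2*√P)
y(6)*0 + l(0, 0) = (√2*√6)*0 + 0 = (2*√3)*0 + 0 = 0 + 0 = 0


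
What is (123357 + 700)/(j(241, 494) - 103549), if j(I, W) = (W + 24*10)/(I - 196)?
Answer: -5582565/4658971 ≈ -1.1982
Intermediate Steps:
j(I, W) = (240 + W)/(-196 + I) (j(I, W) = (W + 240)/(-196 + I) = (240 + W)/(-196 + I))
(123357 + 700)/(j(241, 494) - 103549) = (123357 + 700)/((240 + 494)/(-196 + 241) - 103549) = 124057/(734/45 - 103549) = 124057/(-4658971/45) = 124057*(-45/4658971) = -5582565/4658971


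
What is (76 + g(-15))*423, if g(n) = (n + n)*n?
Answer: 222498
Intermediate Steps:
g(n) = 2*n² (g(n) = (2*n)*n = 2*n²)
(76 + g(-15))*423 = (76 + 2*(-15)²)*423 = (76 + 2*225)*423 = (76 + 450)*423 = 526*423 = 222498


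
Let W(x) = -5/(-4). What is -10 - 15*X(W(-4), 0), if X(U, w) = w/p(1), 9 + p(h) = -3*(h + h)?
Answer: -10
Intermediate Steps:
p(h) = -9 - 6*h (p(h) = -9 - 3*(h + h) = -9 - 6*h)
W(x) = 5/4 (W(x) = -5*(-1/4) = 5/4)
X(U, w) = -w/15 (X(U, w) = w/(-9 - 6*1) = w/(-9 - 6) = w/(-15) = w*(-1/15) = -w/15)
-10 - 15*X(W(-4), 0) = -10 - (-1)*0 = -10 - 15*0 = -10 + 0 = -10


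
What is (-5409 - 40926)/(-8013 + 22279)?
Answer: -46335/14266 ≈ -3.2479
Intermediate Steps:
(-5409 - 40926)/(-8013 + 22279) = -46335/14266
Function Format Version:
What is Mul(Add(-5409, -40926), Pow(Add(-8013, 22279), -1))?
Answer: Rational(-46335, 14266) ≈ -3.2479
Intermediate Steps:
Mul(Add(-5409, -40926), Pow(Add(-8013, 22279), -1)) = Mul(-46335, Pow(14266, -1)) = Mul(-46335, Rational(1, 14266)) = Rational(-46335, 14266)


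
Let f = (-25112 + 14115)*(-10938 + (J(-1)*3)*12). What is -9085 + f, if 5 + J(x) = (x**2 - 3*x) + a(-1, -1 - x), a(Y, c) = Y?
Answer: 121067885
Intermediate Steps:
J(x) = -6 + x**2 - 3*x (J(x) = -5 + ((x**2 - 3*x) - 1) = -5 + (-1 + x**2 - 3*x) = -6 + x**2 - 3*x)
f = 121076970 (f = (-25112 + 14115)*(-10938 + ((-6 + (-1)**2 - 3*(-1))*3)*12) = -10997*(-10938 + ((-6 + 1 + 3)*3)*12) = -10997*(-10938 - 2*3*12) = -10997*(-10938 - 6*12) = -10997*(-10938 - 72) = -10997*(-11010) = 121076970)
-9085 + f = -9085 + 121076970 = 121067885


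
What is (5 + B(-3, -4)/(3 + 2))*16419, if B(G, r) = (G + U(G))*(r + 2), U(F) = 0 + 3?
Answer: 82095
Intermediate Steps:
U(F) = 3
B(G, r) = (2 + r)*(3 + G) (B(G, r) = (G + 3)*(r + 2) = (3 + G)*(2 + r) = (2 + r)*(3 + G))
(5 + B(-3, -4)/(3 + 2))*16419 = (5 + (6 + 2*(-3) + 3*(-4) - 3*(-4))/(3 + 2))*16419 = (5 + (6 - 6 - 12 + 12)/5)*16419 = (5 + (1/5)*0)*16419 = (5 + 0)*16419 = 5*16419 = 82095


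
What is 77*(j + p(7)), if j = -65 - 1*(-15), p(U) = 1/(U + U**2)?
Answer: -30789/8 ≈ -3848.6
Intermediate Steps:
j = -50 (j = -65 + 15 = -50)
77*(j + p(7)) = 77*(-50 + 1/(7*(1 + 7))) = 77*(-50 + (1/7)/8) = 77*(-50 + (1/7)*(1/8)) = 77*(-50 + 1/56) = 77*(-2799/56) = -30789/8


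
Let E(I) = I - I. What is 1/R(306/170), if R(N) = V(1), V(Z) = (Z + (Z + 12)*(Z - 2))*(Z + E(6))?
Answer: -1/12 ≈ -0.083333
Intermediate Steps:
E(I) = 0
V(Z) = Z*(Z + (-2 + Z)*(12 + Z)) (V(Z) = (Z + (Z + 12)*(Z - 2))*(Z + 0) = (Z + (12 + Z)*(-2 + Z))*Z = (Z + (-2 + Z)*(12 + Z))*Z = Z*(Z + (-2 + Z)*(12 + Z)))
R(N) = -12 (R(N) = 1*(-24 + 1² + 11*1) = 1*(-24 + 1 + 11) = 1*(-12) = -12)
1/R(306/170) = 1/(-12) = -1/12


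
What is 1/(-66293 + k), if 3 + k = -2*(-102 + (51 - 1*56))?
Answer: -1/66082 ≈ -1.5133e-5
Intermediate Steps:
k = 211 (k = -3 - 2*(-102 + (51 - 1*56)) = -3 - 2*(-102 + (51 - 56)) = -3 - 2*(-102 - 5) = -3 - 2*(-107) = -3 + 214 = 211)
1/(-66293 + k) = 1/(-66293 + 211) = 1/(-66082) = -1/66082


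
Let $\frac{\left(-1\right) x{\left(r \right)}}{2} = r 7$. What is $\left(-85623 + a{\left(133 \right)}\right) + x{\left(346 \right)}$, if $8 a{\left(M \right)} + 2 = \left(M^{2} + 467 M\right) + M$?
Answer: $- \frac{643805}{8} \approx -80476.0$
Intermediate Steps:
$x{\left(r \right)} = - 14 r$ ($x{\left(r \right)} = - 2 r 7 = - 2 \cdot 7 r = - 14 r$)
$a{\left(M \right)} = - \frac{1}{4} + \frac{M^{2}}{8} + \frac{117 M}{2}$ ($a{\left(M \right)} = - \frac{1}{4} + \frac{\left(M^{2} + 467 M\right) + M}{8} = - \frac{1}{4} + \frac{M^{2} + 468 M}{8} = - \frac{1}{4} + \left(\frac{M^{2}}{8} + \frac{117 M}{2}\right) = - \frac{1}{4} + \frac{M^{2}}{8} + \frac{117 M}{2}$)
$\left(-85623 + a{\left(133 \right)}\right) + x{\left(346 \right)} = \left(-85623 + \left(- \frac{1}{4} + \frac{133^{2}}{8} + \frac{117}{2} \cdot 133\right)\right) - 4844 = \left(-85623 + \left(- \frac{1}{4} + \frac{1}{8} \cdot 17689 + \frac{15561}{2}\right)\right) - 4844 = \left(-85623 + \left(- \frac{1}{4} + \frac{17689}{8} + \frac{15561}{2}\right)\right) - 4844 = \left(-85623 + \frac{79931}{8}\right) - 4844 = - \frac{605053}{8} - 4844 = - \frac{643805}{8}$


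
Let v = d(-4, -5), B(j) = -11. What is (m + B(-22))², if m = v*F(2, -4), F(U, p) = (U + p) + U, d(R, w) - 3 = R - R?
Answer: 121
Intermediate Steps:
d(R, w) = 3 (d(R, w) = 3 + (R - R) = 3 + 0 = 3)
F(U, p) = p + 2*U
v = 3
m = 0 (m = 3*(-4 + 2*2) = 3*(-4 + 4) = 3*0 = 0)
(m + B(-22))² = (0 - 11)² = (-11)² = 121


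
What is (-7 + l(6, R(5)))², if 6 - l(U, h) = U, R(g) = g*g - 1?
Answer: 49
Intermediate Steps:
R(g) = -1 + g² (R(g) = g² - 1 = -1 + g²)
l(U, h) = 6 - U
(-7 + l(6, R(5)))² = (-7 + (6 - 1*6))² = (-7 + (6 - 6))² = (-7 + 0)² = (-7)² = 49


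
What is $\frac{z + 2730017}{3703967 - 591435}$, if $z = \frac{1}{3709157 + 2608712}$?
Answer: $\frac{8623944886887}{9832284717154} \approx 0.8771$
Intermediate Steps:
$z = \frac{1}{6317869} \approx 1.5828 \cdot 10^{-7}$
$\frac{z + 2730017}{3703967 - 591435} = \frac{\frac{1}{6317869} + 2730017}{3703967 - 591435} = \frac{17247889773774}{6317869 \cdot 3112532} = \frac{17247889773774}{6317869} \cdot \frac{1}{3112532} = \frac{8623944886887}{9832284717154}$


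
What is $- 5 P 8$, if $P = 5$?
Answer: $-200$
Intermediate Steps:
$- 5 P 8 = \left(-5\right) 5 \cdot 8 = \left(-25\right) 8 = -200$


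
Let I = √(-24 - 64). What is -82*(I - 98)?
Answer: 8036 - 164*I*√22 ≈ 8036.0 - 769.23*I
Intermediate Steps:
I = 2*I*√22 (I = √(-88) = 2*I*√22 ≈ 9.3808*I)
-82*(I - 98) = -82*(2*I*√22 - 98) = -82*(-98 + 2*I*√22) = 8036 - 164*I*√22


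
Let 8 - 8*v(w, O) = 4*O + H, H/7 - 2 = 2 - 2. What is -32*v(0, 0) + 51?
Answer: 75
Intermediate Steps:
H = 14 (H = 14 + 7*(2 - 2) = 14 + 7*0 = 14 + 0 = 14)
v(w, O) = -¾ - O/2 (v(w, O) = 1 - (4*O + 14)/8 = 1 - (14 + 4*O)/8 = 1 + (-7/4 - O/2) = -¾ - O/2)
-32*v(0, 0) + 51 = -32*(-¾ - ½*0) + 51 = -32*(-¾ + 0) + 51 = -32*(-¾) + 51 = 24 + 51 = 75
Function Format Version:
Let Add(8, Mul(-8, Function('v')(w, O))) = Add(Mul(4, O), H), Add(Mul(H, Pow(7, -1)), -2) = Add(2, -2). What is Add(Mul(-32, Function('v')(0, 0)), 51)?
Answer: 75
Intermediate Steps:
H = 14 (H = Add(14, Mul(7, Add(2, -2))) = Add(14, Mul(7, 0)) = Add(14, 0) = 14)
Function('v')(w, O) = Add(Rational(-3, 4), Mul(Rational(-1, 2), O)) (Function('v')(w, O) = Add(1, Mul(Rational(-1, 8), Add(Mul(4, O), 14))) = Add(1, Mul(Rational(-1, 8), Add(14, Mul(4, O)))) = Add(1, Add(Rational(-7, 4), Mul(Rational(-1, 2), O))) = Add(Rational(-3, 4), Mul(Rational(-1, 2), O)))
Add(Mul(-32, Function('v')(0, 0)), 51) = Add(Mul(-32, Add(Rational(-3, 4), Mul(Rational(-1, 2), 0))), 51) = Add(Mul(-32, Add(Rational(-3, 4), 0)), 51) = Add(Mul(-32, Rational(-3, 4)), 51) = Add(24, 51) = 75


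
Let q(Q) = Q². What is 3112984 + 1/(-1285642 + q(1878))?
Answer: 6976950486129/2241242 ≈ 3.1130e+6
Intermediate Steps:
3112984 + 1/(-1285642 + q(1878)) = 3112984 + 1/(-1285642 + 1878²) = 3112984 + 1/(-1285642 + 3526884) = 3112984 + 1/2241242 = 6976950486129/2241242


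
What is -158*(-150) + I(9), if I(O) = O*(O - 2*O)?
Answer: 23619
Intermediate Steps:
I(O) = -O**2 (I(O) = O*(-O) = -O**2)
-158*(-150) + I(9) = -158*(-150) - 1*9**2 = 23700 - 1*81 = 23700 - 81 = 23619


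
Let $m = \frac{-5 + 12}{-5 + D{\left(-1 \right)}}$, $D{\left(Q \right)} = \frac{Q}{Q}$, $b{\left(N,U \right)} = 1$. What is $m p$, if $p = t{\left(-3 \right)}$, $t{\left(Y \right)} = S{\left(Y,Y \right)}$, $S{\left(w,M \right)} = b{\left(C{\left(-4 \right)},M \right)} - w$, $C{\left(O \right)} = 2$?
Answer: $-7$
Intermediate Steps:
$D{\left(Q \right)} = 1$
$S{\left(w,M \right)} = 1 - w$
$t{\left(Y \right)} = 1 - Y$
$p = 4$ ($p = 1 - -3 = 1 + 3 = 4$)
$m = - \frac{7}{4}$ ($m = \frac{-5 + 12}{-5 + 1} = \frac{7}{-4} = 7 \left(- \frac{1}{4}\right) = - \frac{7}{4} \approx -1.75$)
$m p = \left(- \frac{7}{4}\right) 4 = -7$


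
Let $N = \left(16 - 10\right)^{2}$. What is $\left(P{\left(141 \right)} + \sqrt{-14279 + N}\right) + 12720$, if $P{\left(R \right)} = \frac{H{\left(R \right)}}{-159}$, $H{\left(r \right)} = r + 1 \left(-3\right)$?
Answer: $\frac{674114}{53} + i \sqrt{14243} \approx 12719.0 + 119.34 i$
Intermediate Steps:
$N = 36$ ($N = 6^{2} = 36$)
$H{\left(r \right)} = -3 + r$ ($H{\left(r \right)} = r - 3 = -3 + r$)
$P{\left(R \right)} = \frac{1}{53} - \frac{R}{159}$ ($P{\left(R \right)} = \frac{-3 + R}{-159} = \left(-3 + R\right) \left(- \frac{1}{159}\right) = \frac{1}{53} - \frac{R}{159}$)
$\left(P{\left(141 \right)} + \sqrt{-14279 + N}\right) + 12720 = \left(\left(\frac{1}{53} - \frac{47}{53}\right) + \sqrt{-14279 + 36}\right) + 12720 = \left(\left(\frac{1}{53} - \frac{47}{53}\right) + \sqrt{-14243}\right) + 12720 = \left(- \frac{46}{53} + i \sqrt{14243}\right) + 12720 = \frac{674114}{53} + i \sqrt{14243}$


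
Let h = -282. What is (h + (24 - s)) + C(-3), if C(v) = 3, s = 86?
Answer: -341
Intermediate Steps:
(h + (24 - s)) + C(-3) = (-282 + (24 - 1*86)) + 3 = (-282 + (24 - 86)) + 3 = (-282 - 62) + 3 = -344 + 3 = -341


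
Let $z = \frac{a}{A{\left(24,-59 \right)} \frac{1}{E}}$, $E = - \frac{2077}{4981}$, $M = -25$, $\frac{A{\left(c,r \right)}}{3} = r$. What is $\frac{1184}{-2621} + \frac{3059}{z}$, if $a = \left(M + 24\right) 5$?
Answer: $- \frac{7068659490883}{27219085} \approx -2.597 \cdot 10^{5}$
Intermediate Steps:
$A{\left(c,r \right)} = 3 r$
$E = - \frac{2077}{4981}$ ($E = \left(-2077\right) \frac{1}{4981} = - \frac{2077}{4981} \approx -0.41698$)
$a = -5$ ($a = \left(-25 + 24\right) 5 = \left(-1\right) 5 = -5$)
$z = - \frac{10385}{881637}$ ($z = - \frac{5}{3 \left(-59\right) \frac{1}{- \frac{2077}{4981}}} = - \frac{5}{\left(-177\right) \left(- \frac{4981}{2077}\right)} = - \frac{5}{\frac{881637}{2077}} = \left(-5\right) \frac{2077}{881637} = - \frac{10385}{881637} \approx -0.011779$)
$\frac{1184}{-2621} + \frac{3059}{z} = \frac{1184}{-2621} + \frac{3059}{- \frac{10385}{881637}} = 1184 \left(- \frac{1}{2621}\right) + 3059 \left(- \frac{881637}{10385}\right) = - \frac{1184}{2621} - \frac{2696927583}{10385} = - \frac{7068659490883}{27219085}$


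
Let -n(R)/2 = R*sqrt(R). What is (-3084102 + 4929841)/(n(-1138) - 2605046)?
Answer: -2404117499497/3396079851202 - 1050225491*I*sqrt(1138)/1698039925601 ≈ -0.70791 - 0.020864*I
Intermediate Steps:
n(R) = -2*R**(3/2) (n(R) = -2*R*sqrt(R) = -2*R**(3/2))
(-3084102 + 4929841)/(n(-1138) - 2605046) = (-3084102 + 4929841)/(-(-2276)*I*sqrt(1138) - 2605046) = 1845739/(-(-2276)*I*sqrt(1138) - 2605046) = 1845739/(2276*I*sqrt(1138) - 2605046) = 1845739/(-2605046 + 2276*I*sqrt(1138))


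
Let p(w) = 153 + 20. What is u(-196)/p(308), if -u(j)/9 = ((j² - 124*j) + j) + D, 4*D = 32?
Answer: -562788/173 ≈ -3253.1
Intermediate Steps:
D = 8 (D = (¼)*32 = 8)
p(w) = 173
u(j) = -72 - 9*j² + 1107*j (u(j) = -9*(((j² - 124*j) + j) + 8) = -9*((j² - 123*j) + 8) = -9*(8 + j² - 123*j) = -72 - 9*j² + 1107*j)
u(-196)/p(308) = (-72 - 9*(-196)² + 1107*(-196))/173 = (-72 - 9*38416 - 216972)*(1/173) = (-72 - 345744 - 216972)*(1/173) = -562788*1/173 = -562788/173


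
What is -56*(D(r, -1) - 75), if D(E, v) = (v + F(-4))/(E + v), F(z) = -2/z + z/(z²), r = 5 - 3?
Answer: 4242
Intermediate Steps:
r = 2
F(z) = -1/z (F(z) = -2/z + z/z² = -2/z + 1/z = -1/z)
D(E, v) = (¼ + v)/(E + v) (D(E, v) = (v - 1/(-4))/(E + v) = (v - 1*(-¼))/(E + v) = (v + ¼)/(E + v) = (¼ + v)/(E + v))
-56*(D(r, -1) - 75) = -56*((¼ - 1)/(2 - 1) - 75) = -56*(-¾/1 - 75) = -56*(1*(-¾) - 75) = -56*(-¾ - 75) = -56*(-303/4) = 4242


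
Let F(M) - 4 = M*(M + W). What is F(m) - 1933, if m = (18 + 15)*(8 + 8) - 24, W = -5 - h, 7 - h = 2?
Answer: 247047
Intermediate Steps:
h = 5 (h = 7 - 1*2 = 7 - 2 = 5)
W = -10 (W = -5 - 1*5 = -5 - 5 = -10)
m = 504 (m = 33*16 - 24 = 528 - 24 = 504)
F(M) = 4 + M*(-10 + M) (F(M) = 4 + M*(M - 10) = 4 + M*(-10 + M))
F(m) - 1933 = (4 + 504**2 - 10*504) - 1933 = (4 + 254016 - 5040) - 1933 = 248980 - 1933 = 247047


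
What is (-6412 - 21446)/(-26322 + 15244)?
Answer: 13929/5539 ≈ 2.5147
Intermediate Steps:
(-6412 - 21446)/(-26322 + 15244) = -27858/(-11078) = -27858*(-1/11078) = 13929/5539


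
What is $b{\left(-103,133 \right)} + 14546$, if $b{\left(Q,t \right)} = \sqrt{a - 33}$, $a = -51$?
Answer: $14546 + 2 i \sqrt{21} \approx 14546.0 + 9.1651 i$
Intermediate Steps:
$b{\left(Q,t \right)} = 2 i \sqrt{21}$ ($b{\left(Q,t \right)} = \sqrt{-51 - 33} = \sqrt{-84} = 2 i \sqrt{21}$)
$b{\left(-103,133 \right)} + 14546 = 2 i \sqrt{21} + 14546 = 14546 + 2 i \sqrt{21}$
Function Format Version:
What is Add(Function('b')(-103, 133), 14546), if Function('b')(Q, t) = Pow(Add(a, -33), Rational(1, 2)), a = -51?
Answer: Add(14546, Mul(2, I, Pow(21, Rational(1, 2)))) ≈ Add(14546., Mul(9.1651, I))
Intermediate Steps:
Function('b')(Q, t) = Mul(2, I, Pow(21, Rational(1, 2))) (Function('b')(Q, t) = Pow(Add(-51, -33), Rational(1, 2)) = Pow(-84, Rational(1, 2)) = Mul(2, I, Pow(21, Rational(1, 2))))
Add(Function('b')(-103, 133), 14546) = Add(Mul(2, I, Pow(21, Rational(1, 2))), 14546) = Add(14546, Mul(2, I, Pow(21, Rational(1, 2))))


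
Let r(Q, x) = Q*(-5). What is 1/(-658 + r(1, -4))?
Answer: -1/663 ≈ -0.0015083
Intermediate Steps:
r(Q, x) = -5*Q
1/(-658 + r(1, -4)) = 1/(-658 - 5*1) = 1/(-658 - 5) = 1/(-663) = -1/663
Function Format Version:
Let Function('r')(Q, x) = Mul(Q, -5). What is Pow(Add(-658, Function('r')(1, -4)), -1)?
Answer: Rational(-1, 663) ≈ -0.0015083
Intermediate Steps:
Function('r')(Q, x) = Mul(-5, Q)
Pow(Add(-658, Function('r')(1, -4)), -1) = Pow(Add(-658, Mul(-5, 1)), -1) = Pow(Add(-658, -5), -1) = Pow(-663, -1) = Rational(-1, 663)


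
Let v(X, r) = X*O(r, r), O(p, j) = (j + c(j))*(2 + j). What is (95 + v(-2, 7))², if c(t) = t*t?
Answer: 833569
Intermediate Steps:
c(t) = t²
O(p, j) = (2 + j)*(j + j²) (O(p, j) = (j + j²)*(2 + j) = (2 + j)*(j + j²))
v(X, r) = X*r*(2 + r² + 3*r) (v(X, r) = X*(r*(2 + r² + 3*r)) = X*r*(2 + r² + 3*r))
(95 + v(-2, 7))² = (95 - 2*7*(2 + 7² + 3*7))² = (95 - 2*7*(2 + 49 + 21))² = (95 - 2*7*72)² = (95 - 1008)² = (-913)² = 833569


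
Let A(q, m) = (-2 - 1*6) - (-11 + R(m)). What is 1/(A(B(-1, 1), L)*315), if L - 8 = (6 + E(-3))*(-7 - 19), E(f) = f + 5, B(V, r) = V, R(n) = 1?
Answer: 1/630 ≈ 0.0015873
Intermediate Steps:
E(f) = 5 + f
L = -200 (L = 8 + (6 + (5 - 3))*(-7 - 19) = 8 + (6 + 2)*(-26) = 8 + 8*(-26) = 8 - 208 = -200)
A(q, m) = 2 (A(q, m) = (-2 - 1*6) - (-11 + 1) = (-2 - 6) - 1*(-10) = -8 + 10 = 2)
1/(A(B(-1, 1), L)*315) = 1/(2*315) = 1/630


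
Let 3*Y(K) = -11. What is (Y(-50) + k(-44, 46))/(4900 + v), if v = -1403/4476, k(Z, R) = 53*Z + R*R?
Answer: -983228/21930997 ≈ -0.044833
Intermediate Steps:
Y(K) = -11/3 (Y(K) = (1/3)*(-11) = -11/3)
k(Z, R) = R**2 + 53*Z (k(Z, R) = 53*Z + R**2 = R**2 + 53*Z)
v = -1403/4476 (v = -1403*1/4476 = -1403/4476 ≈ -0.31345)
(Y(-50) + k(-44, 46))/(4900 + v) = (-11/3 + (46**2 + 53*(-44)))/(4900 - 1403/4476) = (-11/3 + (2116 - 2332))/(21930997/4476) = (-11/3 - 216)*(4476/21930997) = -659/3*4476/21930997 = -983228/21930997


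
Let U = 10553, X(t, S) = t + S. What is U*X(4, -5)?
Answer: -10553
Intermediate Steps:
X(t, S) = S + t
U*X(4, -5) = 10553*(-5 + 4) = 10553*(-1) = -10553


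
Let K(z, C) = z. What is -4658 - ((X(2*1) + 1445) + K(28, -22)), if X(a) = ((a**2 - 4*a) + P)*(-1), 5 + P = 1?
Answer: -6139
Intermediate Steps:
P = -4 (P = -5 + 1 = -4)
X(a) = 4 - a**2 + 4*a (X(a) = ((a**2 - 4*a) - 4)*(-1) = (-4 + a**2 - 4*a)*(-1) = 4 - a**2 + 4*a)
-4658 - ((X(2*1) + 1445) + K(28, -22)) = -4658 - (((4 - (2*1)**2 + 4*(2*1)) + 1445) + 28) = -4658 - (((4 - 1*2**2 + 4*2) + 1445) + 28) = -4658 - (((4 - 1*4 + 8) + 1445) + 28) = -4658 - (((4 - 4 + 8) + 1445) + 28) = -4658 - ((8 + 1445) + 28) = -4658 - (1453 + 28) = -4658 - 1*1481 = -4658 - 1481 = -6139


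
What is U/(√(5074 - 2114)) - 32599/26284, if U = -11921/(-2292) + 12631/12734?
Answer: -32599/26284 + 90376133*√185/10798941360 ≈ -1.1264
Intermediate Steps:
U = 90376133/14593164 (U = -11921*(-1/2292) + 12631*(1/12734) = 11921/2292 + 12631/12734 = 90376133/14593164 ≈ 6.1930)
U/(√(5074 - 2114)) - 32599/26284 = 90376133/(14593164*(√(5074 - 2114))) - 32599/26284 = 90376133/(14593164*(√2960)) - 32599*1/26284 = 90376133/(14593164*((4*√185))) - 32599/26284 = 90376133*(√185/740)/14593164 - 32599/26284 = 90376133*√185/10798941360 - 32599/26284 = -32599/26284 + 90376133*√185/10798941360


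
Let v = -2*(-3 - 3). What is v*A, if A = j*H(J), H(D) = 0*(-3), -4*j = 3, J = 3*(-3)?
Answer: 0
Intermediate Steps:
J = -9
j = -3/4 (j = -1/4*3 = -3/4 ≈ -0.75000)
H(D) = 0
A = 0 (A = -3/4*0 = 0)
v = 12 (v = -2*(-6) = 12)
v*A = 12*0 = 0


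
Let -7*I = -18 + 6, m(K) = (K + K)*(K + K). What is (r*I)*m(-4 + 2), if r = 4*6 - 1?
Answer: 4416/7 ≈ 630.86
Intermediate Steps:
m(K) = 4*K² (m(K) = (2*K)*(2*K) = 4*K²)
r = 23 (r = 24 - 1 = 23)
I = 12/7 (I = -(-18 + 6)/7 = -⅐*(-12) = 12/7 ≈ 1.7143)
(r*I)*m(-4 + 2) = (23*(12/7))*(4*(-4 + 2)²) = 276*(4*(-2)²)/7 = 276*(4*4)/7 = (276/7)*16 = 4416/7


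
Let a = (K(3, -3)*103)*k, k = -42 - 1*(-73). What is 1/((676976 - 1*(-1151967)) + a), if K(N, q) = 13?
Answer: 1/1870452 ≈ 5.3463e-7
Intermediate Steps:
k = 31 (k = -42 + 73 = 31)
a = 41509 (a = (13*103)*31 = 1339*31 = 41509)
1/((676976 - 1*(-1151967)) + a) = 1/((676976 - 1*(-1151967)) + 41509) = 1/((676976 + 1151967) + 41509) = 1/(1828943 + 41509) = 1/1870452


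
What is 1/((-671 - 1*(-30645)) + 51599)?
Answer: 1/81573 ≈ 1.2259e-5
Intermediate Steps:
1/((-671 - 1*(-30645)) + 51599) = 1/((-671 + 30645) + 51599) = 1/(29974 + 51599) = 1/81573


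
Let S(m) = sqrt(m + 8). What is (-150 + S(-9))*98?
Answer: -14700 + 98*I ≈ -14700.0 + 98.0*I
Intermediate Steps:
S(m) = sqrt(8 + m)
(-150 + S(-9))*98 = (-150 + sqrt(8 - 9))*98 = (-150 + sqrt(-1))*98 = (-150 + I)*98 = -14700 + 98*I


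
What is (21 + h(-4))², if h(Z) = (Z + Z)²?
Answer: 7225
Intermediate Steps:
h(Z) = 4*Z² (h(Z) = (2*Z)² = 4*Z²)
(21 + h(-4))² = (21 + 4*(-4)²)² = (21 + 4*16)² = (21 + 64)² = 85² = 7225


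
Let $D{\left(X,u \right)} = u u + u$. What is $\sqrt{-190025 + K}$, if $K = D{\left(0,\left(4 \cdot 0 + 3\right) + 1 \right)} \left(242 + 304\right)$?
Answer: $i \sqrt{179105} \approx 423.21 i$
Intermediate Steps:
$D{\left(X,u \right)} = u + u^{2}$ ($D{\left(X,u \right)} = u^{2} + u = u + u^{2}$)
$K = 10920$ ($K = \left(\left(4 \cdot 0 + 3\right) + 1\right) \left(1 + \left(\left(4 \cdot 0 + 3\right) + 1\right)\right) \left(242 + 304\right) = \left(\left(0 + 3\right) + 1\right) \left(1 + \left(\left(0 + 3\right) + 1\right)\right) 546 = \left(3 + 1\right) \left(1 + \left(3 + 1\right)\right) 546 = 4 \left(1 + 4\right) 546 = 4 \cdot 5 \cdot 546 = 20 \cdot 546 = 10920$)
$\sqrt{-190025 + K} = \sqrt{-190025 + 10920} = \sqrt{-179105} = i \sqrt{179105}$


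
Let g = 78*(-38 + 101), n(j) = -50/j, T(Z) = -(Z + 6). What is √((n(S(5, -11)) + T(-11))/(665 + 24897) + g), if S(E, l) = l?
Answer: √388517169871446/281182 ≈ 70.100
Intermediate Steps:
T(Z) = -6 - Z (T(Z) = -(6 + Z) = -6 - Z)
g = 4914 (g = 78*63 = 4914)
√((n(S(5, -11)) + T(-11))/(665 + 24897) + g) = √((-50/(-11) + (-6 - 1*(-11)))/(665 + 24897) + 4914) = √((-50*(-1/11) + (-6 + 11))/25562 + 4914) = √((50/11 + 5)*(1/25562) + 4914) = √((105/11)*(1/25562) + 4914) = √(105/281182 + 4914) = √(1381728453/281182) = √388517169871446/281182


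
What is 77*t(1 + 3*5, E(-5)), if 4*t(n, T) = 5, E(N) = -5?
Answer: 385/4 ≈ 96.250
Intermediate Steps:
t(n, T) = 5/4 (t(n, T) = (¼)*5 = 5/4)
77*t(1 + 3*5, E(-5)) = 77*(5/4) = 385/4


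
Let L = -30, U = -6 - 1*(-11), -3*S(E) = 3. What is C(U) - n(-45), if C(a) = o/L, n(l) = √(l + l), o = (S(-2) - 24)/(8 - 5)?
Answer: 5/18 - 3*I*√10 ≈ 0.27778 - 9.4868*I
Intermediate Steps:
S(E) = -1 (S(E) = -⅓*3 = -1)
U = 5 (U = -6 + 11 = 5)
o = -25/3 (o = (-1 - 24)/(8 - 5) = -25/3 ≈ -8.3333)
n(l) = √2*√l (n(l) = √(2*l) = √2*√l)
C(a) = 5/18 (C(a) = -25/3/(-30) = -25/3*(-1/30) = 5/18)
C(U) - n(-45) = 5/18 - √2*√(-45) = 5/18 - √2*3*I*√5 = 5/18 - 3*I*√10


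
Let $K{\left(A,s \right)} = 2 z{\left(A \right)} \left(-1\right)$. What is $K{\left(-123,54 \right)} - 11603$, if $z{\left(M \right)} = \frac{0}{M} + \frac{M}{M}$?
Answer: $-11605$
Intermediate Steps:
$z{\left(M \right)} = 1$ ($z{\left(M \right)} = 0 + 1 = 1$)
$K{\left(A,s \right)} = -2$ ($K{\left(A,s \right)} = 2 \cdot 1 \left(-1\right) = 2 \left(-1\right) = -2$)
$K{\left(-123,54 \right)} - 11603 = -2 - 11603 = -11605$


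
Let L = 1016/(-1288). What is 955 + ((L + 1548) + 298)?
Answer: 450834/161 ≈ 2800.2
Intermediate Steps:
L = -127/161 (L = 1016*(-1/1288) = -127/161 ≈ -0.78882)
955 + ((L + 1548) + 298) = 955 + ((-127/161 + 1548) + 298) = 955 + (249101/161 + 298) = 955 + 297079/161 = 450834/161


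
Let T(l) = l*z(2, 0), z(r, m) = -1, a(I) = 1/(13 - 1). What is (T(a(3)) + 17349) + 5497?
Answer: 274151/12 ≈ 22846.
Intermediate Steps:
a(I) = 1/12
T(l) = -l (T(l) = l*(-1) = -l)
(T(a(3)) + 17349) + 5497 = (-1*1/12 + 17349) + 5497 = (-1/12 + 17349) + 5497 = 208187/12 + 5497 = 274151/12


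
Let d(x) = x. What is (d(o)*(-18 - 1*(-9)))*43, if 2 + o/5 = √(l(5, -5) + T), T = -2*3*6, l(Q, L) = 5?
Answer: 3870 - 1935*I*√31 ≈ 3870.0 - 10774.0*I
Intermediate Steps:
T = -36 (T = -6*6 = -36)
o = -10 + 5*I*√31 (o = -10 + 5*√(5 - 36) = -10 + 5*√(-31) = -10 + 5*(I*√31) = -10 + 5*I*√31 ≈ -10.0 + 27.839*I)
(d(o)*(-18 - 1*(-9)))*43 = ((-10 + 5*I*√31)*(-18 - 1*(-9)))*43 = ((-10 + 5*I*√31)*(-18 + 9))*43 = ((-10 + 5*I*√31)*(-9))*43 = (90 - 45*I*√31)*43 = 3870 - 1935*I*√31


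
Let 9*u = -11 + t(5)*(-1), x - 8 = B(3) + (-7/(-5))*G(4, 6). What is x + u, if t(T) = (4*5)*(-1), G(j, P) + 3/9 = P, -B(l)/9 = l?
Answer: -151/15 ≈ -10.067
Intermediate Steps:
B(l) = -9*l
G(j, P) = -⅓ + P
t(T) = -20 (t(T) = 20*(-1) = -20)
x = -166/15 (x = 8 + (-9*3 + (-7/(-5))*(-⅓ + 6)) = 8 + (-27 - 7*(-⅕)*(17/3)) = 8 + (-27 + (7/5)*(17/3)) = 8 + (-27 + 119/15) = 8 - 286/15 = -166/15 ≈ -11.067)
u = 1 (u = (-11 - 20*(-1))/9 = (-11 + 20)/9 = (⅑)*9 = 1)
x + u = -166/15 + 1 = -151/15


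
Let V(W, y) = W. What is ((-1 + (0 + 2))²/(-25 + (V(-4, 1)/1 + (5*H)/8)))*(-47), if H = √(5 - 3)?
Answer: 43616/26887 + 940*√2/26887 ≈ 1.6716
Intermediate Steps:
H = √2 ≈ 1.4142
((-1 + (0 + 2))²/(-25 + (V(-4, 1)/1 + (5*H)/8)))*(-47) = ((-1 + (0 + 2))²/(-25 + (-4/1 + (5*√2)/8)))*(-47) = ((-1 + 2)²/(-25 + (-4*1 + (5*√2)*(⅛))))*(-47) = (1²/(-25 + (-4 + 5*√2/8)))*(-47) = (1/(-29 + 5*√2/8))*(-47) = -47/(-29 + 5*√2/8)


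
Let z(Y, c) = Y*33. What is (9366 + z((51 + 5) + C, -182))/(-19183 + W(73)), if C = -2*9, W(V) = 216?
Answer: -10620/18967 ≈ -0.55992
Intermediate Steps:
C = -18
z(Y, c) = 33*Y
(9366 + z((51 + 5) + C, -182))/(-19183 + W(73)) = (9366 + 33*((51 + 5) - 18))/(-19183 + 216) = (9366 + 33*(56 - 18))/(-18967) = (9366 + 33*38)*(-1/18967) = (9366 + 1254)*(-1/18967) = 10620*(-1/18967) = -10620/18967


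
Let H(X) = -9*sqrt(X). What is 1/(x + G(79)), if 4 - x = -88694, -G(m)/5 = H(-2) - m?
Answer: 89093/7937566699 - 45*I*sqrt(2)/7937566699 ≈ 1.1224e-5 - 8.0175e-9*I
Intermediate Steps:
G(m) = 5*m + 45*I*sqrt(2) (G(m) = -5*(-9*I*sqrt(2) - m) = -5*(-m - 9*I*sqrt(2)) = 5*m + 45*I*sqrt(2))
x = 88698 (x = 4 - 1*(-88694) = 4 + 88694 = 88698)
1/(x + G(79)) = 1/(88698 + (5*79 + 45*I*sqrt(2))) = 1/(88698 + (395 + 45*I*sqrt(2))) = 1/(89093 + 45*I*sqrt(2))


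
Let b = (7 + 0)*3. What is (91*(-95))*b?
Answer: -181545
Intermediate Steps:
b = 21 (b = 7*3 = 21)
(91*(-95))*b = (91*(-95))*21 = -8645*21 = -181545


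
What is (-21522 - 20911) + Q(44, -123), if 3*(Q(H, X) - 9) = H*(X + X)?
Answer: -46032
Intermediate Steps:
Q(H, X) = 9 + 2*H*X/3 (Q(H, X) = 9 + (H*(X + X))/3 = 9 + (H*(2*X))/3 = 9 + (2*H*X)/3 = 9 + 2*H*X/3)
(-21522 - 20911) + Q(44, -123) = (-21522 - 20911) + (9 + (⅔)*44*(-123)) = -42433 + (9 - 3608) = -42433 - 3599 = -46032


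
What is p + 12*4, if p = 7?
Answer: 55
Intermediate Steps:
p + 12*4 = 7 + 12*4 = 7 + 48 = 55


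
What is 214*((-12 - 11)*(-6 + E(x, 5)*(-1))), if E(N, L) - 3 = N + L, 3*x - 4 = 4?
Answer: 246100/3 ≈ 82033.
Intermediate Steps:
x = 8/3 (x = 4/3 + (1/3)*4 = 4/3 + 4/3 = 8/3 ≈ 2.6667)
E(N, L) = 3 + L + N (E(N, L) = 3 + (N + L) = 3 + (L + N) = 3 + L + N)
214*((-12 - 11)*(-6 + E(x, 5)*(-1))) = 214*((-12 - 11)*(-6 + (3 + 5 + 8/3)*(-1))) = 214*(-23*(-6 + (32/3)*(-1))) = 214*(-23*(-6 - 32/3)) = 214*(-23*(-50/3)) = 214*(1150/3) = 246100/3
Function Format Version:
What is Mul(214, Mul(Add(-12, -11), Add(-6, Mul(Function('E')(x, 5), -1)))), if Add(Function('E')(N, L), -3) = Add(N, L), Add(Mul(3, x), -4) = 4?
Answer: Rational(246100, 3) ≈ 82033.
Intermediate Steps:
x = Rational(8, 3) (x = Add(Rational(4, 3), Mul(Rational(1, 3), 4)) = Add(Rational(4, 3), Rational(4, 3)) = Rational(8, 3) ≈ 2.6667)
Function('E')(N, L) = Add(3, L, N) (Function('E')(N, L) = Add(3, Add(N, L)) = Add(3, Add(L, N)) = Add(3, L, N))
Mul(214, Mul(Add(-12, -11), Add(-6, Mul(Function('E')(x, 5), -1)))) = Mul(214, Mul(Add(-12, -11), Add(-6, Mul(Add(3, 5, Rational(8, 3)), -1)))) = Mul(214, Mul(-23, Add(-6, Mul(Rational(32, 3), -1)))) = Mul(214, Mul(-23, Add(-6, Rational(-32, 3)))) = Mul(214, Mul(-23, Rational(-50, 3))) = Mul(214, Rational(1150, 3)) = Rational(246100, 3)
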